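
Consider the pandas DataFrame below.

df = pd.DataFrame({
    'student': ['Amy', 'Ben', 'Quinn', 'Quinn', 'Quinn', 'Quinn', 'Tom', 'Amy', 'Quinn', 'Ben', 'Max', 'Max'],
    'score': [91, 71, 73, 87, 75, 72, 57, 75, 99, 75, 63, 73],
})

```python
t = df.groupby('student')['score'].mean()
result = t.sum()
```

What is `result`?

group by student, mean of score:
student
Amy      83.0
Ben      73.0
Max      68.0
Quinn    81.2
Tom      57.0
Name: score, dtype: float64

362.2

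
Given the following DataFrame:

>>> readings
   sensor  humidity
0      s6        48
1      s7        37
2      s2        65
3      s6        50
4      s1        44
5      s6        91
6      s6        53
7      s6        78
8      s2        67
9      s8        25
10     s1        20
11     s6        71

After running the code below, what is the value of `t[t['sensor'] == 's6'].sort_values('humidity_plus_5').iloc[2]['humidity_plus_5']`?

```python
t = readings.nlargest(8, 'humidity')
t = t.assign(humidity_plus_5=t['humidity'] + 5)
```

take 8 rows with largest humidity:
   sensor  humidity
5      s6        91
7      s6        78
11     s6        71
8      s2        67
2      s2        65
6      s6        53
3      s6        50
0      s6        48
add column humidity_plus_5 = t['humidity'] + 5:
   sensor  humidity  humidity_plus_5
5      s6        91               96
7      s6        78               83
11     s6        71               76
8      s2        67               72
2      s2        65               70
6      s6        53               58
3      s6        50               55
0      s6        48               53
filter rows where sensor == 's6':
   sensor  humidity  humidity_plus_5
5      s6        91               96
7      s6        78               83
11     s6        71               76
6      s6        53               58
3      s6        50               55
0      s6        48               53
sort by humidity_plus_5:
   sensor  humidity  humidity_plus_5
0      s6        48               53
3      s6        50               55
6      s6        53               58
11     s6        71               76
7      s6        78               83
5      s6        91               96
Taking the value at position 2, column 'humidity_plus_5' gives 58.

58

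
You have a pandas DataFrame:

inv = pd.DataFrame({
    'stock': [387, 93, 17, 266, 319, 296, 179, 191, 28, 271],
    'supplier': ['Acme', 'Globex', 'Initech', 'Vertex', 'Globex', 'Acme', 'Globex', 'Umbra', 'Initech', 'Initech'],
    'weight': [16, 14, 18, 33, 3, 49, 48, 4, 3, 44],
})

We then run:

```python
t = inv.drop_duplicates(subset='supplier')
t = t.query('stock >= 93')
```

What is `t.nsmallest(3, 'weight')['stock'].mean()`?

223.666666667

drop duplicate supplier (keep=first):
   stock supplier  weight
0    387     Acme      16
1     93   Globex      14
2     17  Initech      18
3    266   Vertex      33
7    191    Umbra       4
filter rows where stock >= 93:
   stock supplier  weight
0    387     Acme      16
1     93   Globex      14
3    266   Vertex      33
7    191    Umbra       4
take 3 rows with smallest weight:
   stock supplier  weight
7    191    Umbra       4
1     93   Globex      14
0    387     Acme      16
Hence 223.666666667.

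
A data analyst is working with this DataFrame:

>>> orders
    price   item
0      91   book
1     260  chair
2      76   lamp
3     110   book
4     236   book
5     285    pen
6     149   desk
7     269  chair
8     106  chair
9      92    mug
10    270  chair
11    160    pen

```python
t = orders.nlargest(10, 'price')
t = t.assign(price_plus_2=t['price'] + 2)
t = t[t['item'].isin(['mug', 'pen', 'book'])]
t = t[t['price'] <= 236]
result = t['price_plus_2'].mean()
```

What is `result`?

151.5

take 10 rows with largest price:
    price   item
5     285    pen
10    270  chair
7     269  chair
1     260  chair
4     236   book
11    160    pen
6     149   desk
3     110   book
8     106  chair
9      92    mug
add column price_plus_2 = t['price'] + 2:
    price   item  price_plus_2
5     285    pen           287
10    270  chair           272
7     269  chair           271
1     260  chair           262
4     236   book           238
11    160    pen           162
6     149   desk           151
3     110   book           112
8     106  chair           108
9      92    mug            94
filter rows where item in ['mug', 'pen', 'book']:
    price  item  price_plus_2
5     285   pen           287
4     236  book           238
11    160   pen           162
3     110  book           112
9      92   mug            94
filter rows where price <= 236:
    price  item  price_plus_2
4     236  book           238
11    160   pen           162
3     110  book           112
9      92   mug            94
The mean of column 'price_plus_2' is 151.5.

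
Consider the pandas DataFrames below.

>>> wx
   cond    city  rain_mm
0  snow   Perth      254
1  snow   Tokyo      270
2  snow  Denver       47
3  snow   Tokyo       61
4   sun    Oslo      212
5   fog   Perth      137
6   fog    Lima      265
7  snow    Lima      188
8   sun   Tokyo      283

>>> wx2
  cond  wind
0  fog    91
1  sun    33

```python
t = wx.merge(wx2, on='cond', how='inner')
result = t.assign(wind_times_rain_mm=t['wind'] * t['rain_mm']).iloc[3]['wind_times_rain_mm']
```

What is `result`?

merge on 'cond' (how='inner') → 4 rows:
  cond   city  rain_mm  wind
0  sun   Oslo      212    33
1  fog  Perth      137    91
2  fog   Lima      265    91
3  sun  Tokyo      283    33
add column wind_times_rain_mm = t['wind'] * t['rain_mm']:
  cond   city  rain_mm  wind  wind_times_rain_mm
0  sun   Oslo      212    33                6996
1  fog  Perth      137    91               12467
2  fog   Lima      265    91               24115
3  sun  Tokyo      283    33                9339

9339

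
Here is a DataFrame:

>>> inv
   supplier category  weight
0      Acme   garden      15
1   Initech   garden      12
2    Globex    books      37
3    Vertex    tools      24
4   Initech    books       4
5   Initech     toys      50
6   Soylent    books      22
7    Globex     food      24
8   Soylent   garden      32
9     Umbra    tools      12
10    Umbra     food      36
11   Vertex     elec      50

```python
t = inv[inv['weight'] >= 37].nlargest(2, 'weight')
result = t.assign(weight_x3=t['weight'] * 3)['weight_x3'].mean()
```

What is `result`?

150.0

filter rows where weight >= 37:
   supplier category  weight
2    Globex    books      37
5   Initech     toys      50
11   Vertex     elec      50
take 2 rows with largest weight:
   supplier category  weight
5   Initech     toys      50
11   Vertex     elec      50
add column weight_x3 = t['weight'] * 3:
   supplier category  weight  weight_x3
5   Initech     toys      50        150
11   Vertex     elec      50        150
So mean() = 150.0.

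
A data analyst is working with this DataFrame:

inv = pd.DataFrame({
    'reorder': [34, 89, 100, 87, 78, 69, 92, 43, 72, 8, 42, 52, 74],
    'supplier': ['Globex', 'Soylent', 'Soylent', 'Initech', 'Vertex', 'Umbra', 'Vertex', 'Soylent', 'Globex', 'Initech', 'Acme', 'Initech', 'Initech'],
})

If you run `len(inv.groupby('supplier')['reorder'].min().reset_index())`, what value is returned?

6

group by supplier, min of reorder:
supplier
Acme       42
Globex     34
Initech     8
Soylent    43
Umbra      69
Vertex     78
Name: reorder, dtype: int64
reset_index():
  supplier  reorder
0     Acme       42
1   Globex       34
2  Initech        8
3  Soylent       43
4    Umbra       69
5   Vertex       78
Then the number of rows: 6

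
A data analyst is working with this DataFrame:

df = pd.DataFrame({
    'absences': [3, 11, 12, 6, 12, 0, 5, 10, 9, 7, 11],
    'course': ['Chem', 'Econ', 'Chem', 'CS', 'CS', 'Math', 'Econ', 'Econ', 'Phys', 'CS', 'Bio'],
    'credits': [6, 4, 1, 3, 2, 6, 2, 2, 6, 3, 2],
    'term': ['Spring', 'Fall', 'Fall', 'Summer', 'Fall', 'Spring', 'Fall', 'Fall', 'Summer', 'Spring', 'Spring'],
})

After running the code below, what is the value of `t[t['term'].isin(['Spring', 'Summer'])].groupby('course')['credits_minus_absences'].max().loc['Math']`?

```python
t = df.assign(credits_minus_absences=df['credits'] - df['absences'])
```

add column credits_minus_absences = df['credits'] - df['absences']:
    absences course  credits    term  credits_minus_absences
0          3   Chem        6  Spring                       3
1         11   Econ        4    Fall                      -7
2         12   Chem        1    Fall                     -11
3          6     CS        3  Summer                      -3
4         12     CS        2    Fall                     -10
5          0   Math        6  Spring                       6
6          5   Econ        2    Fall                      -3
7         10   Econ        2    Fall                      -8
8          9   Phys        6  Summer                      -3
9          7     CS        3  Spring                      -4
10        11    Bio        2  Spring                      -9
filter rows where term in ['Spring', 'Summer']:
    absences course  credits    term  credits_minus_absences
0          3   Chem        6  Spring                       3
3          6     CS        3  Summer                      -3
5          0   Math        6  Spring                       6
8          9   Phys        6  Summer                      -3
9          7     CS        3  Spring                      -4
10        11    Bio        2  Spring                      -9
group by course, max of credits_minus_absences:
course
Bio    -9
CS     -3
Chem    3
Math    6
Phys   -3
Name: credits_minus_absences, dtype: int64
value at index 'Math' → 6

6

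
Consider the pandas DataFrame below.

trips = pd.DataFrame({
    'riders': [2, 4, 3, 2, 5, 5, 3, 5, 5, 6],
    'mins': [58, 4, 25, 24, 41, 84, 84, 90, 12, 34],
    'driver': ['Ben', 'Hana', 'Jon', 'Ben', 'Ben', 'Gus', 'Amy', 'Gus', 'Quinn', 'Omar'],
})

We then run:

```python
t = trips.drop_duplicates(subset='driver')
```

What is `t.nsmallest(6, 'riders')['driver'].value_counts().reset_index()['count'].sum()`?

drop duplicate driver (keep=first):
   riders  mins driver
0       2    58    Ben
1       4     4   Hana
2       3    25    Jon
5       5    84    Gus
6       3    84    Amy
8       5    12  Quinn
9       6    34   Omar
take 6 rows with smallest riders:
   riders  mins driver
0       2    58    Ben
2       3    25    Jon
6       3    84    Amy
1       4     4   Hana
5       5    84    Gus
8       5    12  Quinn
value_counts of driver:
driver
Ben      1
Jon      1
Amy      1
Hana     1
Gus      1
Quinn    1
Name: count, dtype: int64
reset_index():
  driver  count
0    Ben      1
1    Jon      1
2    Amy      1
3   Hana      1
4    Gus      1
5  Quinn      1
So sum() = 6.

6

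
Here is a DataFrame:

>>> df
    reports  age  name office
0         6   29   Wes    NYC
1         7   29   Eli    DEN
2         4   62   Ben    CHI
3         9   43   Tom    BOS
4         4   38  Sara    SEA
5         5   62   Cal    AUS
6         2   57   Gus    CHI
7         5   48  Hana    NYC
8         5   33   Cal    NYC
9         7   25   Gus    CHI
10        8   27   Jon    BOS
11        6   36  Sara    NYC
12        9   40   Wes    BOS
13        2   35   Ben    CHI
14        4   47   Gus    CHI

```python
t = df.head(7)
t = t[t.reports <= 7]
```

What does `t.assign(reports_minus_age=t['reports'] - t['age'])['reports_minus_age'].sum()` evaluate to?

take first 7 rows:
   reports  age  name office
0        6   29   Wes    NYC
1        7   29   Eli    DEN
2        4   62   Ben    CHI
3        9   43   Tom    BOS
4        4   38  Sara    SEA
5        5   62   Cal    AUS
6        2   57   Gus    CHI
filter rows where reports <= 7:
   reports  age  name office
0        6   29   Wes    NYC
1        7   29   Eli    DEN
2        4   62   Ben    CHI
4        4   38  Sara    SEA
5        5   62   Cal    AUS
6        2   57   Gus    CHI
add column reports_minus_age = t['reports'] - t['age']:
   reports  age  name office  reports_minus_age
0        6   29   Wes    NYC                -23
1        7   29   Eli    DEN                -22
2        4   62   Ben    CHI                -58
4        4   38  Sara    SEA                -34
5        5   62   Cal    AUS                -57
6        2   57   Gus    CHI                -55

-249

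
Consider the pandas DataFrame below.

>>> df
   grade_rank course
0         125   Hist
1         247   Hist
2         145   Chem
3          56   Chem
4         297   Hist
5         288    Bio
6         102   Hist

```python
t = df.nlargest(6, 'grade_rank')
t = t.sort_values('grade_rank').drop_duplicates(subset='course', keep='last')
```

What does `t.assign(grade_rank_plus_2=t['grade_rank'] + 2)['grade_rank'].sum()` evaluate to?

take 6 rows with largest grade_rank:
   grade_rank course
4         297   Hist
5         288    Bio
1         247   Hist
2         145   Chem
0         125   Hist
6         102   Hist
sort by grade_rank:
   grade_rank course
6         102   Hist
0         125   Hist
2         145   Chem
1         247   Hist
5         288    Bio
4         297   Hist
drop duplicate course (keep=last):
   grade_rank course
2         145   Chem
5         288    Bio
4         297   Hist
add column grade_rank_plus_2 = t['grade_rank'] + 2:
   grade_rank course  grade_rank_plus_2
2         145   Chem                147
5         288    Bio                290
4         297   Hist                299
So sum() = 730.

730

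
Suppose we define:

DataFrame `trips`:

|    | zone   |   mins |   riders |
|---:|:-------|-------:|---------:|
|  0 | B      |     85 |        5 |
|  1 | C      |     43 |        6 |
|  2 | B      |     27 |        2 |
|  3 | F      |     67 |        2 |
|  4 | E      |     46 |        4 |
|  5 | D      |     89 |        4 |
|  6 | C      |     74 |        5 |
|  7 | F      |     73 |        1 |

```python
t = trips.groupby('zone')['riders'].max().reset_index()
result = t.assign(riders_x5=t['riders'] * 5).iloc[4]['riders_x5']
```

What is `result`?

group by zone, max of riders:
zone
B    5
C    6
D    4
E    4
F    2
Name: riders, dtype: int64
reset_index():
  zone  riders
0    B       5
1    C       6
2    D       4
3    E       4
4    F       2
add column riders_x5 = t['riders'] * 5:
  zone  riders  riders_x5
0    B       5         25
1    C       6         30
2    D       4         20
3    E       4         20
4    F       2         10

10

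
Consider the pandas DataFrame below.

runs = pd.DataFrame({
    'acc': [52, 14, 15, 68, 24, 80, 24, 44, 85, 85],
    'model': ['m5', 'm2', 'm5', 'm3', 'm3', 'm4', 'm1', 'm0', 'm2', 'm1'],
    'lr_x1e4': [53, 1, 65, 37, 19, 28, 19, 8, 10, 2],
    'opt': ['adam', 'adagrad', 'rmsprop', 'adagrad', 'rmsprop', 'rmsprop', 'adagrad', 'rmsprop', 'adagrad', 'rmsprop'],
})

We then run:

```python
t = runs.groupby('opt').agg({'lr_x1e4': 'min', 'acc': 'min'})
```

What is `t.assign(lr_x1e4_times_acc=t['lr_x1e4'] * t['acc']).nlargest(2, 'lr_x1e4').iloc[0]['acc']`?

52

group by opt: min(lr_x1e4), min(acc):
         lr_x1e4  acc
opt                  
adagrad        1   14
adam          53   52
rmsprop        2   15
add column lr_x1e4_times_acc = t['lr_x1e4'] * t['acc']:
         lr_x1e4  acc  lr_x1e4_times_acc
opt                                     
adagrad        1   14                 14
adam          53   52               2756
rmsprop        2   15                 30
take 2 rows with largest lr_x1e4:
         lr_x1e4  acc  lr_x1e4_times_acc
opt                                     
adam          53   52               2756
rmsprop        2   15                 30
Finally, value at position 0, column 'acc' = 52.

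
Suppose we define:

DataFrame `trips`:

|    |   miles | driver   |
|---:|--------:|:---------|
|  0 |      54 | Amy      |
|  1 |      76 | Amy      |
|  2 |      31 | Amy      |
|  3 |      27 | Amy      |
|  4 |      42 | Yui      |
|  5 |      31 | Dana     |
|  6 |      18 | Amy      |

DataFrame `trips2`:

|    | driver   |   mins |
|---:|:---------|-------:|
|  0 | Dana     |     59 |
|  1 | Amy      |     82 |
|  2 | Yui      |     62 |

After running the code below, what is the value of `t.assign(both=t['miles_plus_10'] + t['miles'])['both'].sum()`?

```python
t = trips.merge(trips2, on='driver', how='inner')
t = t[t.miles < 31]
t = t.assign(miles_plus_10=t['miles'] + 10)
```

merge on 'driver' (how='inner') → 7 rows:
   miles driver  mins
0     54    Amy    82
1     76    Amy    82
2     31    Amy    82
3     27    Amy    82
4     42    Yui    62
5     31   Dana    59
6     18    Amy    82
filter rows where miles < 31:
   miles driver  mins
3     27    Amy    82
6     18    Amy    82
add column miles_plus_10 = t['miles'] + 10:
   miles driver  mins  miles_plus_10
3     27    Amy    82             37
6     18    Amy    82             28
add column both = t['miles_plus_10'] + t['miles']:
   miles driver  mins  miles_plus_10  both
3     27    Amy    82             37    64
6     18    Amy    82             28    46
Taking the sum of column 'both' gives 110.

110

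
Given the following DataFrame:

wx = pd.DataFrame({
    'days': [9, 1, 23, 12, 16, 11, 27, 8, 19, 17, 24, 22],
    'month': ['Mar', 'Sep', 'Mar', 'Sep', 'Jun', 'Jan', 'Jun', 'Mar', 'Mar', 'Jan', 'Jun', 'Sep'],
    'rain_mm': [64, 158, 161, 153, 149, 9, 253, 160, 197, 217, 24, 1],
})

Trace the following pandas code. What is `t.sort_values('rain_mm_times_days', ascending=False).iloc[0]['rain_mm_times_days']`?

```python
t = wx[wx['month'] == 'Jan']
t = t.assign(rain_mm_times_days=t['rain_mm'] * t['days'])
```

3689

filter rows where month == 'Jan':
   days month  rain_mm
5    11   Jan        9
9    17   Jan      217
add column rain_mm_times_days = t['rain_mm'] * t['days']:
   days month  rain_mm  rain_mm_times_days
5    11   Jan        9                  99
9    17   Jan      217                3689
sort by rain_mm_times_days descending:
   days month  rain_mm  rain_mm_times_days
9    17   Jan      217                3689
5    11   Jan        9                  99
value at position 0, column 'rain_mm_times_days' → 3689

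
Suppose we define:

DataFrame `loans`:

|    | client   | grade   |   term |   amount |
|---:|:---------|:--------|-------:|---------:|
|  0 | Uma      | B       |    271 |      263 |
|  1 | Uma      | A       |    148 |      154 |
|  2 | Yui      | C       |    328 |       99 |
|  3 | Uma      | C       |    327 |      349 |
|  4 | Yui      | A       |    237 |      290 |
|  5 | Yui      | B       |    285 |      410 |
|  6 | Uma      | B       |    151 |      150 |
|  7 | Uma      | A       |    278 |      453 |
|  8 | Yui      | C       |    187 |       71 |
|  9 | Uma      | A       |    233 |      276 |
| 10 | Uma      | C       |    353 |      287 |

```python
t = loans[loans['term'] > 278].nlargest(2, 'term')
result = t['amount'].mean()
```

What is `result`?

193.0

filter rows where term > 278:
   client grade  term  amount
2     Yui     C   328      99
3     Uma     C   327     349
5     Yui     B   285     410
10    Uma     C   353     287
take 2 rows with largest term:
   client grade  term  amount
10    Uma     C   353     287
2     Yui     C   328      99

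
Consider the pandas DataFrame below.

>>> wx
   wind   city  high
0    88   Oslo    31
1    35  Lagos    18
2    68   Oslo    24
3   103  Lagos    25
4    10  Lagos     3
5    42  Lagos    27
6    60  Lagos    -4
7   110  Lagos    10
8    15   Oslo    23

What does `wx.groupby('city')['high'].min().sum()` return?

19

group by city, min of high:
city
Lagos    -4
Oslo     23
Name: high, dtype: int64
So sum() = 19.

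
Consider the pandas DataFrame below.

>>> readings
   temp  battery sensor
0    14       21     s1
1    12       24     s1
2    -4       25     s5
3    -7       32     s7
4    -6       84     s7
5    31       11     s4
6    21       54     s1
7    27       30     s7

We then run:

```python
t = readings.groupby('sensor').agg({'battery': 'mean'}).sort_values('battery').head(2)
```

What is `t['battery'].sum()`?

36.0

group by sensor, mean of battery:
          battery
sensor           
s1      33.000000
s4      11.000000
s5      25.000000
s7      48.666667
sort by battery:
          battery
sensor           
s4      11.000000
s5      25.000000
s1      33.000000
s7      48.666667
take first 2 rows:
        battery
sensor         
s4         11.0
s5         25.0
Reading off the sum of column 'battery', we get 36.0.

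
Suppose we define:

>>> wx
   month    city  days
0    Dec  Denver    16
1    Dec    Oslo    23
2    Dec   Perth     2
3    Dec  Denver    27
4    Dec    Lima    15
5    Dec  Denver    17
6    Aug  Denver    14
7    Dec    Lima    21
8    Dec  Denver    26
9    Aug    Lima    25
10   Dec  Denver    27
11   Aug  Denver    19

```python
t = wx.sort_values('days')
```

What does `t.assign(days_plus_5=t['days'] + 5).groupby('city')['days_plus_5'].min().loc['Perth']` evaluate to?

sort by days:
   month    city  days
2    Dec   Perth     2
6    Aug  Denver    14
4    Dec    Lima    15
0    Dec  Denver    16
5    Dec  Denver    17
11   Aug  Denver    19
7    Dec    Lima    21
1    Dec    Oslo    23
9    Aug    Lima    25
8    Dec  Denver    26
3    Dec  Denver    27
10   Dec  Denver    27
add column days_plus_5 = t['days'] + 5:
   month    city  days  days_plus_5
2    Dec   Perth     2            7
6    Aug  Denver    14           19
4    Dec    Lima    15           20
0    Dec  Denver    16           21
5    Dec  Denver    17           22
11   Aug  Denver    19           24
7    Dec    Lima    21           26
1    Dec    Oslo    23           28
9    Aug    Lima    25           30
8    Dec  Denver    26           31
3    Dec  Denver    27           32
10   Dec  Denver    27           32
group by city, min of days_plus_5:
city
Denver    19
Lima      20
Oslo      28
Perth      7
Name: days_plus_5, dtype: int64
Then the value at index 'Perth': 7

7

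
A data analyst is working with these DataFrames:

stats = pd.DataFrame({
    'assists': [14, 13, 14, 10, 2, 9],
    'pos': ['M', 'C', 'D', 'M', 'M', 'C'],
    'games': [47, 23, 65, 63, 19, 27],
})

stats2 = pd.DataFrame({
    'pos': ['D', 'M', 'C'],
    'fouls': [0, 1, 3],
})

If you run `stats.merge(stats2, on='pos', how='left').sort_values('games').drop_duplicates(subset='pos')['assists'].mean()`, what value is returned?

9.66666666667

merge on 'pos' (how='left') → 6 rows:
   assists pos  games  fouls
0       14   M     47      1
1       13   C     23      3
2       14   D     65      0
3       10   M     63      1
4        2   M     19      1
5        9   C     27      3
sort by games:
   assists pos  games  fouls
4        2   M     19      1
1       13   C     23      3
5        9   C     27      3
0       14   M     47      1
3       10   M     63      1
2       14   D     65      0
drop duplicate pos (keep=first):
   assists pos  games  fouls
4        2   M     19      1
1       13   C     23      3
2       14   D     65      0
Then the mean of column 'assists': 9.66666666667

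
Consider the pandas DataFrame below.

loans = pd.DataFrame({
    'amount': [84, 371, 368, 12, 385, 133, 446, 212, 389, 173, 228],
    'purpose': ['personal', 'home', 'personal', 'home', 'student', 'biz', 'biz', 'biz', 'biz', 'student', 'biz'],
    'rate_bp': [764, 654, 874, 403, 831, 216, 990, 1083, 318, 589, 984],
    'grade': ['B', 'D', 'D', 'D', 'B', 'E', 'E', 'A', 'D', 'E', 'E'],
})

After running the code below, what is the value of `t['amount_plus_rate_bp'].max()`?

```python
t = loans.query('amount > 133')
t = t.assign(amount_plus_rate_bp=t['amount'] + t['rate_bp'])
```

1436

filter rows where amount > 133:
    amount   purpose  rate_bp grade
1      371      home      654     D
2      368  personal      874     D
4      385   student      831     B
6      446       biz      990     E
7      212       biz     1083     A
8      389       biz      318     D
9      173   student      589     E
10     228       biz      984     E
add column amount_plus_rate_bp = t['amount'] + t['rate_bp']:
    amount   purpose  rate_bp grade  amount_plus_rate_bp
1      371      home      654     D                 1025
2      368  personal      874     D                 1242
4      385   student      831     B                 1216
6      446       biz      990     E                 1436
7      212       biz     1083     A                 1295
8      389       biz      318     D                  707
9      173   student      589     E                  762
10     228       biz      984     E                 1212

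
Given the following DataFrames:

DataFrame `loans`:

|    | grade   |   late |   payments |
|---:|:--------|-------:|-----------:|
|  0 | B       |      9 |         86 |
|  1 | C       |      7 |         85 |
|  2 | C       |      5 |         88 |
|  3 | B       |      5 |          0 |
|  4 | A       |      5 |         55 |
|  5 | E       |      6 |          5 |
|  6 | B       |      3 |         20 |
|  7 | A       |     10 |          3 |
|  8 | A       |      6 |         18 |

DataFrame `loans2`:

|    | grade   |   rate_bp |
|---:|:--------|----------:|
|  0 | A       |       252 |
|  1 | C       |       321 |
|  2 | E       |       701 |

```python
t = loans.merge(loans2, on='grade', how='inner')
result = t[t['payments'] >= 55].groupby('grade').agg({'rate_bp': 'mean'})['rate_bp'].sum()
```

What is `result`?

573.0

merge on 'grade' (how='inner') → 6 rows:
  grade  late  payments  rate_bp
0     C     7        85      321
1     C     5        88      321
2     A     5        55      252
3     E     6         5      701
4     A    10         3      252
5     A     6        18      252
filter rows where payments >= 55:
  grade  late  payments  rate_bp
0     C     7        85      321
1     C     5        88      321
2     A     5        55      252
group by grade, mean of rate_bp:
       rate_bp
grade         
A        252.0
C        321.0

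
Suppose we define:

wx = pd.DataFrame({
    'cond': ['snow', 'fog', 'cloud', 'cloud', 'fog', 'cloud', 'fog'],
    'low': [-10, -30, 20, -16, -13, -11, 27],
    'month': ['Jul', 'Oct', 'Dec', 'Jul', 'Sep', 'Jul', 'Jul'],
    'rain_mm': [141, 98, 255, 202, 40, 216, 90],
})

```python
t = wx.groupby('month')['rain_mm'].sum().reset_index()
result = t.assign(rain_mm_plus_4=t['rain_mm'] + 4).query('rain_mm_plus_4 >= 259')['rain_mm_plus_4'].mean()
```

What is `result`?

group by month, sum of rain_mm:
month
Dec    255
Jul    649
Oct     98
Sep     40
Name: rain_mm, dtype: int64
reset_index():
  month  rain_mm
0   Dec      255
1   Jul      649
2   Oct       98
3   Sep       40
add column rain_mm_plus_4 = t['rain_mm'] + 4:
  month  rain_mm  rain_mm_plus_4
0   Dec      255             259
1   Jul      649             653
2   Oct       98             102
3   Sep       40              44
filter rows where rain_mm_plus_4 >= 259:
  month  rain_mm  rain_mm_plus_4
0   Dec      255             259
1   Jul      649             653

456.0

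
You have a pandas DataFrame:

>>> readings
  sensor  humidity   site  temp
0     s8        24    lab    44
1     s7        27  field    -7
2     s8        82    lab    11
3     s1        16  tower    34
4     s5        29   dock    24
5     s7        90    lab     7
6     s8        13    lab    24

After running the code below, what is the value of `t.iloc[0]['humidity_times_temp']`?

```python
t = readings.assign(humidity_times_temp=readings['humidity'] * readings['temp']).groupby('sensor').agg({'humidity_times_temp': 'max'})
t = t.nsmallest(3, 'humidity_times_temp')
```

544

add column humidity_times_temp = readings['humidity'] * readings['temp']:
  sensor  humidity   site  temp  humidity_times_temp
0     s8        24    lab    44                 1056
1     s7        27  field    -7                 -189
2     s8        82    lab    11                  902
3     s1        16  tower    34                  544
4     s5        29   dock    24                  696
5     s7        90    lab     7                  630
6     s8        13    lab    24                  312
group by sensor, max of humidity_times_temp:
        humidity_times_temp
sensor                     
s1                      544
s5                      696
s7                      630
s8                     1056
take 3 rows with smallest humidity_times_temp:
        humidity_times_temp
sensor                     
s1                      544
s7                      630
s5                      696
So iloc[0]['humidity_times_temp'] = 544.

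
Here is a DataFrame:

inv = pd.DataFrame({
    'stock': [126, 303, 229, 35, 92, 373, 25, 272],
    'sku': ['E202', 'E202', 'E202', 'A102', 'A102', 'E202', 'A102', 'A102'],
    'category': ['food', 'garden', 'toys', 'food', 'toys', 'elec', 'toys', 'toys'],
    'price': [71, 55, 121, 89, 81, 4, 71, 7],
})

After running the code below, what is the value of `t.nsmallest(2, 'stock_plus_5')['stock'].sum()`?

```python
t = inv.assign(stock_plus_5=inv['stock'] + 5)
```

60

add column stock_plus_5 = inv['stock'] + 5:
   stock   sku category  price  stock_plus_5
0    126  E202     food     71           131
1    303  E202   garden     55           308
2    229  E202     toys    121           234
3     35  A102     food     89            40
4     92  A102     toys     81            97
5    373  E202     elec      4           378
6     25  A102     toys     71            30
7    272  A102     toys      7           277
take 2 rows with smallest stock_plus_5:
   stock   sku category  price  stock_plus_5
6     25  A102     toys     71            30
3     35  A102     food     89            40
Finally, sum of column 'stock' = 60.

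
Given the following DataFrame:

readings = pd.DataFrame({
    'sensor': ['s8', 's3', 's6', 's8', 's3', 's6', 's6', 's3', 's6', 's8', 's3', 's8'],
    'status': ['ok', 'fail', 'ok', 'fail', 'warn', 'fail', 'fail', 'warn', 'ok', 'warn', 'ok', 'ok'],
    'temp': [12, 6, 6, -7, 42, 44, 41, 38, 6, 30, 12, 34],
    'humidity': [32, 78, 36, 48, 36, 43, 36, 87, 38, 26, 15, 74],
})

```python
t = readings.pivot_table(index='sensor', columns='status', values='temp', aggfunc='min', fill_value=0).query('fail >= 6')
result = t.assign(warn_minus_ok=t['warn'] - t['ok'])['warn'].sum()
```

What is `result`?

pivot: rows=sensor, cols=status, min(temp):
status  fail  ok  warn
sensor                
s3         6  12    38
s6        41   6     0
s8        -7  12    30
filter rows where fail >= 6:
status  fail  ok  warn
sensor                
s3         6  12    38
s6        41   6     0
add column warn_minus_ok = t['warn'] - t['ok']:
status  fail  ok  warn  warn_minus_ok
sensor                               
s3         6  12    38             26
s6        41   6     0             -6
Taking the sum of column 'warn' gives 38.

38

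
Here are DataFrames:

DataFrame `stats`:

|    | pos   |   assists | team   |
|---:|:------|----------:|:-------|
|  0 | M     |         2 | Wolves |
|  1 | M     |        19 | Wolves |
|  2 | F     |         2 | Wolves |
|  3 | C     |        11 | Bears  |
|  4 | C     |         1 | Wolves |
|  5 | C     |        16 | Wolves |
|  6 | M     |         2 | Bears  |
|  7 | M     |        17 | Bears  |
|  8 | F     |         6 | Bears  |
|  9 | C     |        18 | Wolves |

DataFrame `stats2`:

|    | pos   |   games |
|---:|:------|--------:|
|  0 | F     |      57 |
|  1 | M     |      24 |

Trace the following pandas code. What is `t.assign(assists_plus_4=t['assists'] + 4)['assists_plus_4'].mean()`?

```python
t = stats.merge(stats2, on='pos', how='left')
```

merge on 'pos' (how='left') → 10 rows:
  pos  assists    team  games
0   M        2  Wolves   24.0
1   M       19  Wolves   24.0
2   F        2  Wolves   57.0
3   C       11   Bears    NaN
4   C        1  Wolves    NaN
5   C       16  Wolves    NaN
6   M        2   Bears   24.0
7   M       17   Bears   24.0
8   F        6   Bears   57.0
9   C       18  Wolves    NaN
add column assists_plus_4 = t['assists'] + 4:
  pos  assists    team  games  assists_plus_4
0   M        2  Wolves   24.0               6
1   M       19  Wolves   24.0              23
2   F        2  Wolves   57.0               6
3   C       11   Bears    NaN              15
4   C        1  Wolves    NaN               5
5   C       16  Wolves    NaN              20
6   M        2   Bears   24.0               6
7   M       17   Bears   24.0              21
8   F        6   Bears   57.0              10
9   C       18  Wolves    NaN              22

13.4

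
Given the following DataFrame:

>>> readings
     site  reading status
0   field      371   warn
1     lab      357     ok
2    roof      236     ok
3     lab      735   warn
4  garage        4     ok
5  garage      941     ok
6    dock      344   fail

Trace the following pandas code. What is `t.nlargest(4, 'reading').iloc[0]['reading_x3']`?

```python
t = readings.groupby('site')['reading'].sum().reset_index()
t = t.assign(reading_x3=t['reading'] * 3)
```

3276

group by site, sum of reading:
site
dock       344
field      371
garage     945
lab       1092
roof       236
Name: reading, dtype: int64
reset_index():
     site  reading
0    dock      344
1   field      371
2  garage      945
3     lab     1092
4    roof      236
add column reading_x3 = t['reading'] * 3:
     site  reading  reading_x3
0    dock      344        1032
1   field      371        1113
2  garage      945        2835
3     lab     1092        3276
4    roof      236         708
take 4 rows with largest reading:
     site  reading  reading_x3
3     lab     1092        3276
2  garage      945        2835
1   field      371        1113
0    dock      344        1032
Finally, value at position 0, column 'reading_x3' = 3276.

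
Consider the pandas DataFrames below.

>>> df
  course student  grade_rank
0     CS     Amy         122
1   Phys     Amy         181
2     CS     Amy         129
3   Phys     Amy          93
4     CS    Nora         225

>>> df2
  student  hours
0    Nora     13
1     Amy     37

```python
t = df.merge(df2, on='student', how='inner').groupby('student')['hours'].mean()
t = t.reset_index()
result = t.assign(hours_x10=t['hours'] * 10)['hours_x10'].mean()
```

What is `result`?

merge on 'student' (how='inner') → 5 rows:
  course student  grade_rank  hours
0     CS     Amy         122     37
1   Phys     Amy         181     37
2     CS     Amy         129     37
3   Phys     Amy          93     37
4     CS    Nora         225     13
group by student, mean of hours:
student
Amy     37.0
Nora    13.0
Name: hours, dtype: float64
reset_index():
  student  hours
0     Amy   37.0
1    Nora   13.0
add column hours_x10 = t['hours'] * 10:
  student  hours  hours_x10
0     Amy   37.0      370.0
1    Nora   13.0      130.0

250.0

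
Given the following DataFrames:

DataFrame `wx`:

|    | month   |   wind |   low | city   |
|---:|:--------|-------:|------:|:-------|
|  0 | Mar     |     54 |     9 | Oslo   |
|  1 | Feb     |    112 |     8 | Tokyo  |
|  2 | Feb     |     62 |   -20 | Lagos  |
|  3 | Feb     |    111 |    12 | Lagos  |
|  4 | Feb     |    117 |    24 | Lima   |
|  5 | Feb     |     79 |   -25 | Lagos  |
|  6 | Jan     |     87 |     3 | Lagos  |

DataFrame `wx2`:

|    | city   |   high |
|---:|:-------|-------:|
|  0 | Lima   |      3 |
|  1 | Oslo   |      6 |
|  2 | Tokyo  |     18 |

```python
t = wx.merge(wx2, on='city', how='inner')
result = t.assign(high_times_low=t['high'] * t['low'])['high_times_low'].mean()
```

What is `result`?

90.0

merge on 'city' (how='inner') → 3 rows:
  month  wind  low   city  high
0   Mar    54    9   Oslo     6
1   Feb   112    8  Tokyo    18
2   Feb   117   24   Lima     3
add column high_times_low = t['high'] * t['low']:
  month  wind  low   city  high  high_times_low
0   Mar    54    9   Oslo     6              54
1   Feb   112    8  Tokyo    18             144
2   Feb   117   24   Lima     3              72
Taking the mean of column 'high_times_low' gives 90.0.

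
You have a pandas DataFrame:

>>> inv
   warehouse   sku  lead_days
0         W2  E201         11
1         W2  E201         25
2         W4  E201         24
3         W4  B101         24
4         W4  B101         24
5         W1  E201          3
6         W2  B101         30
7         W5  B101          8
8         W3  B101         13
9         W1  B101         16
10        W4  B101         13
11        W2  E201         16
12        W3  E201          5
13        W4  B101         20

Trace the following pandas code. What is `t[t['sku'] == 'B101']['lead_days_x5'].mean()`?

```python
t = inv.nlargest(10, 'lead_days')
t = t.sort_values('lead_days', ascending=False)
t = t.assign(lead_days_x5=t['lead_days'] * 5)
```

100.0

take 10 rows with largest lead_days:
   warehouse   sku  lead_days
6         W2  B101         30
1         W2  E201         25
2         W4  E201         24
3         W4  B101         24
4         W4  B101         24
13        W4  B101         20
9         W1  B101         16
11        W2  E201         16
8         W3  B101         13
10        W4  B101         13
sort by lead_days descending:
   warehouse   sku  lead_days
6         W2  B101         30
1         W2  E201         25
2         W4  E201         24
3         W4  B101         24
4         W4  B101         24
13        W4  B101         20
9         W1  B101         16
11        W2  E201         16
8         W3  B101         13
10        W4  B101         13
add column lead_days_x5 = t['lead_days'] * 5:
   warehouse   sku  lead_days  lead_days_x5
6         W2  B101         30           150
1         W2  E201         25           125
2         W4  E201         24           120
3         W4  B101         24           120
4         W4  B101         24           120
13        W4  B101         20           100
9         W1  B101         16            80
11        W2  E201         16            80
8         W3  B101         13            65
10        W4  B101         13            65
filter rows where sku == 'B101':
   warehouse   sku  lead_days  lead_days_x5
6         W2  B101         30           150
3         W4  B101         24           120
4         W4  B101         24           120
13        W4  B101         20           100
9         W1  B101         16            80
8         W3  B101         13            65
10        W4  B101         13            65
The mean of column 'lead_days_x5' is 100.0.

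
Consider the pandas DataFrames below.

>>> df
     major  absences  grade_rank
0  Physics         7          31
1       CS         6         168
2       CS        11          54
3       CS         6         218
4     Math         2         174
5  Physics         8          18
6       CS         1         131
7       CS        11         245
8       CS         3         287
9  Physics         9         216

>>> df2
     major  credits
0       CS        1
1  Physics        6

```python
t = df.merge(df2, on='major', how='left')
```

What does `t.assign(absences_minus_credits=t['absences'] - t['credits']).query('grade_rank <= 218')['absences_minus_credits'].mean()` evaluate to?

merge on 'major' (how='left') → 10 rows:
     major  absences  grade_rank  credits
0  Physics         7          31      6.0
1       CS         6         168      1.0
2       CS        11          54      1.0
3       CS         6         218      1.0
4     Math         2         174      NaN
5  Physics         8          18      6.0
6       CS         1         131      1.0
7       CS        11         245      1.0
8       CS         3         287      1.0
9  Physics         9         216      6.0
add column absences_minus_credits = t['absences'] - t['credits']:
     major  absences  grade_rank  credits  absences_minus_credits
0  Physics         7          31      6.0                     1.0
1       CS         6         168      1.0                     5.0
2       CS        11          54      1.0                    10.0
3       CS         6         218      1.0                     5.0
4     Math         2         174      NaN                     NaN
5  Physics         8          18      6.0                     2.0
6       CS         1         131      1.0                     0.0
7       CS        11         245      1.0                    10.0
8       CS         3         287      1.0                     2.0
9  Physics         9         216      6.0                     3.0
filter rows where grade_rank <= 218:
     major  absences  grade_rank  credits  absences_minus_credits
0  Physics         7          31      6.0                     1.0
1       CS         6         168      1.0                     5.0
2       CS        11          54      1.0                    10.0
3       CS         6         218      1.0                     5.0
4     Math         2         174      NaN                     NaN
5  Physics         8          18      6.0                     2.0
6       CS         1         131      1.0                     0.0
9  Physics         9         216      6.0                     3.0

3.71428571429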